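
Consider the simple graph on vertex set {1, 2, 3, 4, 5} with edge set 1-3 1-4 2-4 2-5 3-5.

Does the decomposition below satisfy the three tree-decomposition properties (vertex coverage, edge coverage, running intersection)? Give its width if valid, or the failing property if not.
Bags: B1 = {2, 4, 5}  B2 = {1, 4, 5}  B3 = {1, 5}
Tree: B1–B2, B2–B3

No — vertex 3 appears in no bag.

A tree decomposition must satisfy three properties: every vertex lies in some bag; for every edge, both endpoints lie together in some bag; and for every vertex, the bags containing it form a connected subtree. Here vertex 3 appears in no bag, so the decomposition is invalid.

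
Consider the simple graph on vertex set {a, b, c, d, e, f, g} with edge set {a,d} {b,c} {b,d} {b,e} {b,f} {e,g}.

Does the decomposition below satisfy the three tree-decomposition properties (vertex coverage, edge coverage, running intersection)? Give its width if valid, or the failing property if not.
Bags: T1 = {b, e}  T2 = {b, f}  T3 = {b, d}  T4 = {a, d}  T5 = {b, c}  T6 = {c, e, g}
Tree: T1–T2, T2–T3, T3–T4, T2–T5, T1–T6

A tree decomposition must satisfy three properties: every vertex lies in some bag; for every edge, both endpoints lie together in some bag; and for every vertex, the bags containing it form a connected subtree. Here bags containing vertex c are not connected in the tree, so the decomposition is invalid.

No — bags containing vertex c are not connected in the tree.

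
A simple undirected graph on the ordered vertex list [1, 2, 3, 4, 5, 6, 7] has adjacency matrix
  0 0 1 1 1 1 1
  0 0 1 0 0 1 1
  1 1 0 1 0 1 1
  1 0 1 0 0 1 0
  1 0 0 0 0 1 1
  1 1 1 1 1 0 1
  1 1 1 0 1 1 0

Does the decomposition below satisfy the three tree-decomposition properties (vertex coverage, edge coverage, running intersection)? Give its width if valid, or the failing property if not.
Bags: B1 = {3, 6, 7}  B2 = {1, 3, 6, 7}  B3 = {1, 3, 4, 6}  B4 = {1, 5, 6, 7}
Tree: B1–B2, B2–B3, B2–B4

No — vertex 2 appears in no bag.

A tree decomposition must satisfy three properties: every vertex lies in some bag; for every edge, both endpoints lie together in some bag; and for every vertex, the bags containing it form a connected subtree. Here vertex 2 appears in no bag, so the decomposition is invalid.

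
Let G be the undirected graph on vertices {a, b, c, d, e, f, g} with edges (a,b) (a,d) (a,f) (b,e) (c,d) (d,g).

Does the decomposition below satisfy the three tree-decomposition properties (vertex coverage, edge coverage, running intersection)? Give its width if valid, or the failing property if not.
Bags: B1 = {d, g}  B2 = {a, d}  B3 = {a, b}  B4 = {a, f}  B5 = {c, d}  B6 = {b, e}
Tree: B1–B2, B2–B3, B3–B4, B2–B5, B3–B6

Vertex coverage: the bags together contain {a, b, c, d, e, f, g}, the full vertex set. Edge coverage: each edge of G has both endpoints in at least one bag. Running intersection: for every vertex, the bags containing it form a connected subtree. All three properties hold, so this is a valid tree decomposition of width max|bag| − 1 = 1, and hence tw(G) ≤ 1.

Yes; width 1.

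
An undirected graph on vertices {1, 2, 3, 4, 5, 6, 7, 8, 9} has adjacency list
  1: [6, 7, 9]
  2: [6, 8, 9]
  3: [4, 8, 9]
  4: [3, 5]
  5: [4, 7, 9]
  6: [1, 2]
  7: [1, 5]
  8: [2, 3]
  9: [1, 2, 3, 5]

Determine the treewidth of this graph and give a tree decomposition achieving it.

Every bag has size at most 4, so the width is 4 − 1 = 3 and tw(G) ≤ 3. For the lower bound: the 4 vertex sets {4,5,7}, {1}, {9}, {2,3,6,8} are disjoint, each induces a connected subgraph, and every pair is joined by at least one edge of G. Contracting each set to a single vertex therefore yields K_{4} as a minor, and since treewidth is minor-monotone, tw(G) ≥ tw(K_{4}) = 3. Combining the bounds, tw(G) = 3.

Treewidth 3.
One such decomposition:
Bags: B1 = {1, 4, 5, 7}  B2 = {1, 4, 5, 9}  B3 = {1, 3, 4, 9}  B4 = {1, 3, 6, 9}  B5 = {2, 3, 6, 9}  B6 = {2, 3, 6, 8}
Tree: B1–B2, B2–B3, B3–B4, B4–B5, B5–B6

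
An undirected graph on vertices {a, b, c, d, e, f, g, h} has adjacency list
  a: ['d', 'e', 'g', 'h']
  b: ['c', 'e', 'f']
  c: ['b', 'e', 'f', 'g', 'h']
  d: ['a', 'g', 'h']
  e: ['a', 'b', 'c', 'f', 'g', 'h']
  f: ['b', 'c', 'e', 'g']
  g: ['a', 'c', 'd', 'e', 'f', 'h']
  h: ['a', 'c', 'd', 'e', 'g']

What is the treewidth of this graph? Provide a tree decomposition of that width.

Treewidth 3.
One such decomposition:
Bags: B1 = {a, e, g, h}  B2 = {c, e, g, h}  B3 = {c, e, f, g}  B4 = {b, c, e, f}  B5 = {a, d, g, h}
Tree: B1–B2, B2–B3, B3–B4, B1–B5

The largest bag has 4 vertices, giving width 3; this decomposition certifies tw(G) ≤ 3. Conversely, {a, d, g, h} is a clique of size 4, and the vertices of any clique must share a bag in every tree decomposition; so some bag has ≥ 4 vertices and tw(G) ≥ 3. The upper and lower bounds meet at 3, so that is the treewidth.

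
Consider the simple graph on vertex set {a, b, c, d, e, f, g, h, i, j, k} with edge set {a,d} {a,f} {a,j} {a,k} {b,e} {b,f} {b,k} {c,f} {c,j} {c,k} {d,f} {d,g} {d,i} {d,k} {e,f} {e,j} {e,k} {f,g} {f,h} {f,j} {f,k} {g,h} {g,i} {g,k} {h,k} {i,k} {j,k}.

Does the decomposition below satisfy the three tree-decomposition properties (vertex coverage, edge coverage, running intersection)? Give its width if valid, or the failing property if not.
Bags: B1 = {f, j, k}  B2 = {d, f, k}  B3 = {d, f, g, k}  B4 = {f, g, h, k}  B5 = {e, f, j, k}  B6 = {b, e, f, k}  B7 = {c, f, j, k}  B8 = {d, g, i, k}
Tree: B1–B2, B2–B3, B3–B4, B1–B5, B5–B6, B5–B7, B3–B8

No — vertex a appears in no bag.

A tree decomposition must satisfy three properties: every vertex lies in some bag; for every edge, both endpoints lie together in some bag; and for every vertex, the bags containing it form a connected subtree. Here vertex a appears in no bag, so the decomposition is invalid.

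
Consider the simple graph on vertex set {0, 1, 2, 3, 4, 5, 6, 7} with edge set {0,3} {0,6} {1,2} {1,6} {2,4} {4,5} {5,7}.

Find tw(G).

A width-1 tree decomposition is:
Bags: B1 = {5, 7}  B2 = {4, 5}  B3 = {2, 4}  B4 = {1, 2}  B5 = {1, 6}  B6 = {0, 6}  B7 = {0, 3}
Tree: B1–B2, B2–B3, B3–B4, B4–B5, B5–B6, B6–B7
Each bag holds 2 vertices, so the decomposition has width 1, which upper-bounds the treewidth. G has an edge, so its treewidth is at least 1. The upper and lower bounds meet at 1, so that is the treewidth.

1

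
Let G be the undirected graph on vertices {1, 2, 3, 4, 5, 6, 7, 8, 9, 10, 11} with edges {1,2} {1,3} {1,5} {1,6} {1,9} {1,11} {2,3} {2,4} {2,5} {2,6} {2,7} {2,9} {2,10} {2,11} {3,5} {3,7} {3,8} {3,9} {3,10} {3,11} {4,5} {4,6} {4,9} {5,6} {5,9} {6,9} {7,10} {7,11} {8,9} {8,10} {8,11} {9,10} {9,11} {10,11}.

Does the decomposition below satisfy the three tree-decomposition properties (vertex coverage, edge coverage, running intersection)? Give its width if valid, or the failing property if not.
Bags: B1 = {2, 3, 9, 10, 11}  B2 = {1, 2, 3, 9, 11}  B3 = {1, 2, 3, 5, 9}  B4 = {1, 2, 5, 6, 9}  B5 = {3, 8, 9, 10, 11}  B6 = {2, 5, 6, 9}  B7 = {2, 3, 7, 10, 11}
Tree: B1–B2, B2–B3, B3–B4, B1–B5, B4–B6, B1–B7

No — vertex 4 appears in no bag.

A tree decomposition must satisfy three properties: every vertex lies in some bag; for every edge, both endpoints lie together in some bag; and for every vertex, the bags containing it form a connected subtree. Here vertex 4 appears in no bag, so the decomposition is invalid.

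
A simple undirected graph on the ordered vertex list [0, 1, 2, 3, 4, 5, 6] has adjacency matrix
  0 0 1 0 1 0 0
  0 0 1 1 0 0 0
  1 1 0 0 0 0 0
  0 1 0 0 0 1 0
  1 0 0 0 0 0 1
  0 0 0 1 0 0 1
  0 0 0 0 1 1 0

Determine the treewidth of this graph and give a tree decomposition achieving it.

Treewidth 2.
One optimal decomposition is:
Bags: B1 = {1, 2, 3}  B2 = {2, 3, 5}  B3 = {2, 5, 6}  B4 = {2, 4, 6}  B5 = {0, 2, 4}
Tree: B1–B2, B2–B3, B3–B4, B4–B5

Every bag has size at most 3, so the width is 3 − 1 = 2 and tw(G) ≤ 2. Since 2–1–3–5–6–4–0–2 is a cycle in G, G is not acyclic. Forests are exactly the graphs of treewidth ≤ 1, so tw(G) ≥ 2. Hence tw(G) = 2 exactly.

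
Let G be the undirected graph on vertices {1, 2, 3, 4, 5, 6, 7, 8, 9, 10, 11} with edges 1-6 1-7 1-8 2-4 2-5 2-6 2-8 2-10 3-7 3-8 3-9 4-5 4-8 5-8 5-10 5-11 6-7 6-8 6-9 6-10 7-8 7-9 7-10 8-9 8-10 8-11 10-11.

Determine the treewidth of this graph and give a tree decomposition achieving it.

The largest bag has 4 vertices, giving width 3; this decomposition certifies tw(G) ≤ 3. Conversely, {3, 7, 8, 9} is a clique of size 4, and the vertices of any clique must share a bag in every tree decomposition; so some bag has ≥ 4 vertices and tw(G) ≥ 3. Combining the bounds, tw(G) = 3.

Treewidth 3.
One such decomposition:
Bags: B1 = {5, 8, 10, 11}  B2 = {2, 5, 8, 10}  B3 = {2, 4, 5, 8}  B4 = {2, 6, 8, 10}  B5 = {6, 7, 8, 10}  B6 = {1, 6, 7, 8}  B7 = {6, 7, 8, 9}  B8 = {3, 7, 8, 9}
Tree: B1–B2, B2–B3, B2–B4, B4–B5, B5–B6, B5–B7, B7–B8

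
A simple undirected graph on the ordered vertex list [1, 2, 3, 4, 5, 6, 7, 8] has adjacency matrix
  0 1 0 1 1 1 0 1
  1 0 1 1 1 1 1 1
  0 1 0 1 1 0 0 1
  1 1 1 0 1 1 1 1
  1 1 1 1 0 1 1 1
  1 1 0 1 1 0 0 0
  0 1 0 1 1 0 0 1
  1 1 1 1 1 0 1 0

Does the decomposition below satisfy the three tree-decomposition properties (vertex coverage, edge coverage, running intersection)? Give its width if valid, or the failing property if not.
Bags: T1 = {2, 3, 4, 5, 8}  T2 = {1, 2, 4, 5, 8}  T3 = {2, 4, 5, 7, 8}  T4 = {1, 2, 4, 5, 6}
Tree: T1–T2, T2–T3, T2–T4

Vertex coverage: the bags together contain {1, 2, 3, 4, 5, 6, 7, 8}, the full vertex set. Edge coverage: each edge of G has both endpoints in at least one bag. Running intersection: for every vertex, the bags containing it form a connected subtree. All three properties hold, so this is a valid tree decomposition of width max|bag| − 1 = 4, and hence tw(G) ≤ 4.

Yes; width 4.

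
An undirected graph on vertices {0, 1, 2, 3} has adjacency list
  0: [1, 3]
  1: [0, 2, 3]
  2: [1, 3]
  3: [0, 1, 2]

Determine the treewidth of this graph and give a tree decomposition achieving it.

Each bag holds 3 vertices, so the decomposition has width 2, which upper-bounds the treewidth. On the other hand G contains the 3-clique {0, 1, 3}. A clique must lie in a single bag of any decomposition, so no decomposition can have width below 2. Therefore the treewidth is 2.

Treewidth 2.
One optimal decomposition is:
Bags: B1 = {0, 1, 3}  B2 = {1, 2, 3}
Tree: B1–B2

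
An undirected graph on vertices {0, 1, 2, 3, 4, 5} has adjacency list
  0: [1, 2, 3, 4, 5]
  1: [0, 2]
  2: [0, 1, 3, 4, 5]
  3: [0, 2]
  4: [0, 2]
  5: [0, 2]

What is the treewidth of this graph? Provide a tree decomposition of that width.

Treewidth 2.
One such decomposition:
Bags: B1 = {0, 2, 4}  B2 = {0, 2, 3}  B3 = {0, 2, 5}  B4 = {0, 1, 2}
Tree: B1–B2, B2–B3, B3–B4

The largest bag has 3 vertices, giving width 2; this decomposition certifies tw(G) ≤ 2. On the other hand G contains the 3-clique {0, 1, 2}. A clique must lie in a single bag of any decomposition, so no decomposition can have width below 2. Therefore the treewidth is 2.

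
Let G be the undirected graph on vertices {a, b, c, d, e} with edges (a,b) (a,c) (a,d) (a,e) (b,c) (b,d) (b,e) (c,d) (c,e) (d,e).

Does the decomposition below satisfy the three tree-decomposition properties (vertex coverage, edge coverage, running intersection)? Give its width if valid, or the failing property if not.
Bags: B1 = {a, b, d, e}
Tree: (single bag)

No — vertex c appears in no bag.

A tree decomposition must satisfy three properties: every vertex lies in some bag; for every edge, both endpoints lie together in some bag; and for every vertex, the bags containing it form a connected subtree. Here vertex c appears in no bag, so the decomposition is invalid.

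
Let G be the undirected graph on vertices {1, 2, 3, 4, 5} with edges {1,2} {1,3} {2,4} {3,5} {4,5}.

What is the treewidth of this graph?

2

A width-2 tree decomposition is:
Bags: B1 = {2, 4, 5}  B2 = {2, 3, 5}  B3 = {1, 2, 3}
Tree: B1–B2, B2–B3
The largest bag has 3 vertices, giving width 2; this decomposition certifies tw(G) ≤ 2. The edges 2–4–5–3–1–2 form a cycle, so G is not a tree and its treewidth is at least 2. The upper and lower bounds meet at 2, so that is the treewidth.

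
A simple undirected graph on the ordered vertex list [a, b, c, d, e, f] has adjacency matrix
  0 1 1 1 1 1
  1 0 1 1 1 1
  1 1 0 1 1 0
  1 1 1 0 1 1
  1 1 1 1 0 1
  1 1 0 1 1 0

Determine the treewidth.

A width-4 tree decomposition is:
Bags: B1 = {a, b, c, d, e}  B2 = {a, b, d, e, f}
Tree: B1–B2
The largest bag has 5 vertices, giving width 4; this decomposition certifies tw(G) ≤ 4. For the lower bound, the 5 vertices {a, b, c, d, e} are pairwise adjacent, and any tree decomposition puts a clique entirely inside one bag — forcing width ≥ 4. The upper and lower bounds meet at 4, so that is the treewidth.

4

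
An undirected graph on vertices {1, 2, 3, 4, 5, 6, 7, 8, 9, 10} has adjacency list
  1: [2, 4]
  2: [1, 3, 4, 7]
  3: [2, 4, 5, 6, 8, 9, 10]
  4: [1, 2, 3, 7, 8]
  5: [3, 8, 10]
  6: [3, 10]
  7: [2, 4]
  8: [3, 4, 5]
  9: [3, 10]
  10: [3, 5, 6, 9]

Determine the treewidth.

2

A width-2 tree decomposition is:
Bags: B1 = {3, 4, 8}  B2 = {2, 3, 4}  B3 = {2, 4, 7}  B4 = {3, 5, 8}  B5 = {3, 5, 10}  B6 = {3, 9, 10}  B7 = {3, 6, 10}  B8 = {1, 2, 4}
Tree: B1–B2, B2–B3, B1–B4, B4–B5, B5–B6, B5–B7, B3–B8
The largest bag has 3 vertices, giving width 2; this decomposition certifies tw(G) ≤ 2. For the lower bound, the 3 vertices {1, 2, 4} are pairwise adjacent, and any tree decomposition puts a clique entirely inside one bag — forcing width ≥ 2. Combining the bounds, tw(G) = 2.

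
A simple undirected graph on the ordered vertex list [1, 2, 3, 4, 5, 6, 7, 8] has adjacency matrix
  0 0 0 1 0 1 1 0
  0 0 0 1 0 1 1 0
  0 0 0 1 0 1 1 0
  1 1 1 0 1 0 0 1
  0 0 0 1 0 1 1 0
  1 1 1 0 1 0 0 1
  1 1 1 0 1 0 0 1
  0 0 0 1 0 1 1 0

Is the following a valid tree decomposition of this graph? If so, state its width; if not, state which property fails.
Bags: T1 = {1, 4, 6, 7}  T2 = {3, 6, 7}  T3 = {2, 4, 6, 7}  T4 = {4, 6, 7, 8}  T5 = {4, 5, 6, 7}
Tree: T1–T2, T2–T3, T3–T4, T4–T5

No — edge (4,3) lies in no bag.

A tree decomposition must satisfy three properties: every vertex lies in some bag; for every edge, both endpoints lie together in some bag; and for every vertex, the bags containing it form a connected subtree. Here edge (4,3) lies in no bag, so the decomposition is invalid.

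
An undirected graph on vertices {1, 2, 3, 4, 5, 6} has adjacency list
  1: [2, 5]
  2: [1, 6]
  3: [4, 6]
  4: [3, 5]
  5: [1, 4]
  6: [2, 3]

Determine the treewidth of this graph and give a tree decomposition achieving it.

Every bag has size at most 3, so the width is 3 − 1 = 2 and tw(G) ≤ 2. For the lower bound, G contains the cycle 5–4–3–6–2–1–5, so G is not a forest; only forests have treewidth ≤ 1, hence tw(G) ≥ 2. The upper and lower bounds meet at 2, so that is the treewidth.

Treewidth 2.
One such decomposition:
Bags: B1 = {3, 4, 5}  B2 = {3, 5, 6}  B3 = {2, 5, 6}  B4 = {1, 2, 5}
Tree: B1–B2, B2–B3, B3–B4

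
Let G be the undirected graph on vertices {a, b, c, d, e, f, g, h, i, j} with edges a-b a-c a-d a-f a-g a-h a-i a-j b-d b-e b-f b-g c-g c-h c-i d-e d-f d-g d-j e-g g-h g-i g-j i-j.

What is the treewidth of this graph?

A width-3 tree decomposition is:
Bags: B1 = {a, g, i, j}  B2 = {a, d, g, j}  B3 = {a, b, d, g}  B4 = {b, d, e, g}  B5 = {a, c, g, i}  B6 = {a, b, d, f}  B7 = {a, c, g, h}
Tree: B1–B2, B2–B3, B3–B4, B1–B5, B3–B6, B5–B7
Every bag has size at most 4, so the width is 4 − 1 = 3 and tw(G) ≤ 3. On the other hand G contains the 4-clique {b, d, e, g}. A clique must lie in a single bag of any decomposition, so no decomposition can have width below 3. Combining the bounds, tw(G) = 3.

3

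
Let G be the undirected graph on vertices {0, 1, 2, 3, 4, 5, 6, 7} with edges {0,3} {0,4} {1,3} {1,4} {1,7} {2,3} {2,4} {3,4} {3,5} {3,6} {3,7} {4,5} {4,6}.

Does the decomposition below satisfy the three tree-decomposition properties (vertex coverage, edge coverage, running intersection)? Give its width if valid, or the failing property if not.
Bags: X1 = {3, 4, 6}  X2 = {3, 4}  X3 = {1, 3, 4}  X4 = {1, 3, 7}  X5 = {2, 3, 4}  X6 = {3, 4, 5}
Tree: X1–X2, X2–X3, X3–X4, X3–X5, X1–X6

A tree decomposition must satisfy three properties: every vertex lies in some bag; for every edge, both endpoints lie together in some bag; and for every vertex, the bags containing it form a connected subtree. Here vertex 0 appears in no bag, so the decomposition is invalid.

No — vertex 0 appears in no bag.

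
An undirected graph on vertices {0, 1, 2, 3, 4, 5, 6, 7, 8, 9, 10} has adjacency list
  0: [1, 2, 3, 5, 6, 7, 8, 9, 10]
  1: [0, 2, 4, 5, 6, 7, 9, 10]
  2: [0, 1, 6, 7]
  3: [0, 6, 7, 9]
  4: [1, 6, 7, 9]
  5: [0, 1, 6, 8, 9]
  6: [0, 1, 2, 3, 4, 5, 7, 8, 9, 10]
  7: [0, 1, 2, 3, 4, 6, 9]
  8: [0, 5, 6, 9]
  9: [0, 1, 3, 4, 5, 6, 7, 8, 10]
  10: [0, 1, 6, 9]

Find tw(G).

4

A width-4 tree decomposition is:
Bags: B1 = {0, 1, 6, 7, 9}  B2 = {0, 1, 6, 9, 10}  B3 = {0, 1, 2, 6, 7}  B4 = {0, 1, 5, 6, 9}  B5 = {0, 5, 6, 8, 9}  B6 = {1, 4, 6, 7, 9}  B7 = {0, 3, 6, 7, 9}
Tree: B1–B2, B1–B3, B2–B4, B4–B5, B1–B6, B1–B7
Every bag has size at most 5, so the width is 5 − 1 = 4 and tw(G) ≤ 4. Conversely, {0, 5, 6, 8, 9} is a clique of size 5, and the vertices of any clique must share a bag in every tree decomposition; so some bag has ≥ 5 vertices and tw(G) ≥ 4. Combining the bounds, tw(G) = 4.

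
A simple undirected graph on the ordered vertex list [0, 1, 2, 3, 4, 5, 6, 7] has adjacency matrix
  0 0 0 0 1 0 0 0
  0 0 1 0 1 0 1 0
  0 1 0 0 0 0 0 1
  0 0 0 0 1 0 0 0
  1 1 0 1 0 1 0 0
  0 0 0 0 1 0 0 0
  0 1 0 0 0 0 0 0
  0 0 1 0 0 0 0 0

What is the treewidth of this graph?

1

A width-1 tree decomposition is:
Bags: B1 = {1, 4}  B2 = {3, 4}  B3 = {1, 6}  B4 = {1, 2}  B5 = {2, 7}  B6 = {4, 5}  B7 = {0, 4}
Tree: B1–B2, B1–B3, B3–B4, B4–B5, B2–B6, B1–B7
The largest bag has 2 vertices, giving width 1; this decomposition certifies tw(G) ≤ 1. G has an edge, so its treewidth is at least 1. The upper and lower bounds meet at 1, so that is the treewidth.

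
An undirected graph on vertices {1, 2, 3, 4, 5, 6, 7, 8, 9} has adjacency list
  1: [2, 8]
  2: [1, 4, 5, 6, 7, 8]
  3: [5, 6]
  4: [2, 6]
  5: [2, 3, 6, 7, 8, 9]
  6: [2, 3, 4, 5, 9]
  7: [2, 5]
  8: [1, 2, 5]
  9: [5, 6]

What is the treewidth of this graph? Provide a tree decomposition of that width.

Treewidth 2.
One such decomposition:
Bags: B1 = {2, 5, 8}  B2 = {1, 2, 8}  B3 = {2, 5, 6}  B4 = {2, 4, 6}  B5 = {3, 5, 6}  B6 = {2, 5, 7}  B7 = {5, 6, 9}
Tree: B1–B2, B1–B3, B3–B4, B3–B5, B3–B6, B5–B7

Every bag has size at most 3, so the width is 3 − 1 = 2 and tw(G) ≤ 2. On the other hand G contains the 3-clique {5, 6, 9}. A clique must lie in a single bag of any decomposition, so no decomposition can have width below 2. Combining the bounds, tw(G) = 2.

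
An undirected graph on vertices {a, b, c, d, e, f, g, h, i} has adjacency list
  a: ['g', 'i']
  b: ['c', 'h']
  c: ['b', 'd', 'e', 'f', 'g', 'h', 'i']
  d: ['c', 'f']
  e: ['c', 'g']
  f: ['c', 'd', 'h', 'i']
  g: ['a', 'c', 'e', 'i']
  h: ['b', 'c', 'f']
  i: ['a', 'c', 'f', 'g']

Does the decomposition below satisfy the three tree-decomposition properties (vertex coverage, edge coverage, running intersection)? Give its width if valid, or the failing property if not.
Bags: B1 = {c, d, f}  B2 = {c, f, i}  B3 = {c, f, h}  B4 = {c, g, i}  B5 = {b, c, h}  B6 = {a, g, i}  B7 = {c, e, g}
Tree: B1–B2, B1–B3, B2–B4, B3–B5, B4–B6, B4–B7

Every vertex of G appears in some bag (union = {a, b, c, d, e, f, g, h, i}); every edge is covered by a bag; and for each vertex v the set of bags containing v is connected in the bag tree. The decomposition is therefore valid. The largest bag has 3 vertices, so the width is 2.

Yes; width 2.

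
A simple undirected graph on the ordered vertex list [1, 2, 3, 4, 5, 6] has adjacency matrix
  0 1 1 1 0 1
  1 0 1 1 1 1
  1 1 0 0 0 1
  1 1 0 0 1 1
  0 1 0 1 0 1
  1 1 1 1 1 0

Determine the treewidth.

3

A width-3 tree decomposition is:
Bags: B1 = {1, 2, 4, 6}  B2 = {2, 4, 5, 6}  B3 = {1, 2, 3, 6}
Tree: B1–B2, B1–B3
Every bag has size at most 4, so the width is 4 − 1 = 3 and tw(G) ≤ 3. For the lower bound, the 4 vertices {1, 2, 3, 6} are pairwise adjacent, and any tree decomposition puts a clique entirely inside one bag — forcing width ≥ 3. The upper and lower bounds meet at 3, so that is the treewidth.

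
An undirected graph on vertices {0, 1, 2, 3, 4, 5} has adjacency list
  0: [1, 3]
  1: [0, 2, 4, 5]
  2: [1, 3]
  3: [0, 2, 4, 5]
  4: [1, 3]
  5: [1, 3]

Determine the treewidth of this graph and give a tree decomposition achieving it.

Every bag has size at most 3, so the width is 3 − 1 = 2 and tw(G) ≤ 2. Since 4–3–0–1–4 is a cycle in G, G is not acyclic. Forests are exactly the graphs of treewidth ≤ 1, so tw(G) ≥ 2. Combining the bounds, tw(G) = 2.

Treewidth 2.
One such decomposition:
Bags: B1 = {1, 3, 4}  B2 = {0, 1, 3}  B3 = {1, 3, 5}  B4 = {1, 2, 3}
Tree: B1–B2, B2–B3, B3–B4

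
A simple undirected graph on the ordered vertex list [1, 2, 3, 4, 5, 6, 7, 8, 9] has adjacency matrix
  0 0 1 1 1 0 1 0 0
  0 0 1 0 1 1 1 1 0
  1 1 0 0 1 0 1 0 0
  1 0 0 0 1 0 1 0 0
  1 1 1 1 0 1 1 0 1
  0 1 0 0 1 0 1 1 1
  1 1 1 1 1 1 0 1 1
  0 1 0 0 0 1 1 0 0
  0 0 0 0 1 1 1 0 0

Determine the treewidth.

3

A width-3 tree decomposition is:
Bags: B1 = {2, 5, 6, 7}  B2 = {2, 3, 5, 7}  B3 = {5, 6, 7, 9}  B4 = {1, 3, 5, 7}  B5 = {1, 4, 5, 7}  B6 = {2, 6, 7, 8}
Tree: B1–B2, B1–B3, B2–B4, B4–B5, B1–B6
Every bag has size at most 4, so the width is 4 − 1 = 3 and tw(G) ≤ 3. For the lower bound, the 4 vertices {2, 6, 7, 8} are pairwise adjacent, and any tree decomposition puts a clique entirely inside one bag — forcing width ≥ 3. Hence tw(G) = 3 exactly.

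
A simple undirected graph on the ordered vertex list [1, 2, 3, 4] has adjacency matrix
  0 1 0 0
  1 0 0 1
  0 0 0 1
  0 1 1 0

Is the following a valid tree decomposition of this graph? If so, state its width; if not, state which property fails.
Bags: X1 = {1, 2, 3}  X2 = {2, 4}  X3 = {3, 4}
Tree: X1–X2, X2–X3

No — bags containing vertex 3 are not connected in the tree.

A tree decomposition must satisfy three properties: every vertex lies in some bag; for every edge, both endpoints lie together in some bag; and for every vertex, the bags containing it form a connected subtree. Here bags containing vertex 3 are not connected in the tree, so the decomposition is invalid.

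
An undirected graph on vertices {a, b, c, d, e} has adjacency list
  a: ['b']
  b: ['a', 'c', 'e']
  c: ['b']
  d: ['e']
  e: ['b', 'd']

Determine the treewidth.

A width-1 tree decomposition is:
Bags: B1 = {b, e}  B2 = {b, c}  B3 = {d, e}  B4 = {a, b}
Tree: B1–B2, B1–B3, B2–B4
Each bag holds 2 vertices, so the decomposition has width 1, which upper-bounds the treewidth. Any graph with an edge has treewidth ≥ 1, and G has the edge b–e. Hence tw(G) = 1 exactly.

1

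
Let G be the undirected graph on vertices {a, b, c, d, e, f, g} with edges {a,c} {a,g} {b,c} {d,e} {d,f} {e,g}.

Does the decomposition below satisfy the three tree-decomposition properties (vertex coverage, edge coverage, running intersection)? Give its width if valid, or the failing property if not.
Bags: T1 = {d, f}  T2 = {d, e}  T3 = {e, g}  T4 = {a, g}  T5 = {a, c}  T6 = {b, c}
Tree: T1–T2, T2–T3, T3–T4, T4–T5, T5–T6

Every vertex of G appears in some bag (union = {a, b, c, d, e, f, g}); every edge is covered by a bag; and for each vertex v the set of bags containing v is connected in the bag tree. The decomposition is therefore valid. The largest bag has 2 vertices, so the width is 1.

Yes; width 1.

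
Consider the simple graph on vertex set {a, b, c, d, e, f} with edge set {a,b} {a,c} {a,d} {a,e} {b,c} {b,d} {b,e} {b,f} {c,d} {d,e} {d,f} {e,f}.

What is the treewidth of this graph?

3

A width-3 tree decomposition is:
Bags: B1 = {a, b, c, d}  B2 = {a, b, d, e}  B3 = {b, d, e, f}
Tree: B1–B2, B2–B3
Each bag holds 4 vertices, so the decomposition has width 3, which upper-bounds the treewidth. Conversely, {b, d, e, f} is a clique of size 4, and the vertices of any clique must share a bag in every tree decomposition; so some bag has ≥ 4 vertices and tw(G) ≥ 3. Hence tw(G) = 3 exactly.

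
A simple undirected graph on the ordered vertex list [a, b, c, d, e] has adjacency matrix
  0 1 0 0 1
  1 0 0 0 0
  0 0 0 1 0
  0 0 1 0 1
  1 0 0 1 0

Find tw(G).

1

A width-1 tree decomposition is:
Bags: B1 = {a, b}  B2 = {a, e}  B3 = {d, e}  B4 = {c, d}
Tree: B1–B2, B2–B3, B3–B4
The largest bag has 2 vertices, giving width 1; this decomposition certifies tw(G) ≤ 1. Since G has at least one edge (e.g. b–a), it is not an edgeless graph, so tw(G) ≥ 1. The upper and lower bounds meet at 1, so that is the treewidth.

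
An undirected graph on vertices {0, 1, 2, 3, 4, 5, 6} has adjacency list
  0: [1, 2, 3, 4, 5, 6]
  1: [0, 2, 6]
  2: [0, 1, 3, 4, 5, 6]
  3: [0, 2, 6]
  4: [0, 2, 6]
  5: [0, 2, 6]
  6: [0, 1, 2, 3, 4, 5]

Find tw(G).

A width-3 tree decomposition is:
Bags: B1 = {0, 2, 3, 6}  B2 = {0, 2, 4, 6}  B3 = {0, 1, 2, 6}  B4 = {0, 2, 5, 6}
Tree: B1–B2, B1–B3, B1–B4
Each bag holds 4 vertices, so the decomposition has width 3, which upper-bounds the treewidth. For the lower bound, the 4 vertices {0, 1, 2, 6} are pairwise adjacent, and any tree decomposition puts a clique entirely inside one bag — forcing width ≥ 3. The upper and lower bounds meet at 3, so that is the treewidth.

3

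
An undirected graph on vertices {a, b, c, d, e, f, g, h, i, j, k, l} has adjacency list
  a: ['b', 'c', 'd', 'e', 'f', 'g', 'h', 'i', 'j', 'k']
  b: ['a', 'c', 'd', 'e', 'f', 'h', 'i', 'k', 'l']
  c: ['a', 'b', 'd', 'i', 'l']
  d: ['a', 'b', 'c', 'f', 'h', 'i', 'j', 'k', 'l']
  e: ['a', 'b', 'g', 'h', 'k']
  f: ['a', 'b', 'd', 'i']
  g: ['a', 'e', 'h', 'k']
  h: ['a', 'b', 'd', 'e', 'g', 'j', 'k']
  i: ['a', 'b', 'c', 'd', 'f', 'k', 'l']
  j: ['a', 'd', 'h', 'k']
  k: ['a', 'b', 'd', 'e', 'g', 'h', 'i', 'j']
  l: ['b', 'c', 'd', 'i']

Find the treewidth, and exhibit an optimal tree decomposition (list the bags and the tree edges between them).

Treewidth 4.
One such decomposition:
Bags: B1 = {a, b, c, d, i}  B2 = {b, c, d, i, l}  B3 = {a, b, d, i, k}  B4 = {a, b, d, h, k}  B5 = {a, b, e, h, k}  B6 = {a, b, d, f, i}  B7 = {a, d, h, j, k}  B8 = {a, e, g, h, k}
Tree: B1–B2, B1–B3, B3–B4, B4–B5, B3–B6, B4–B7, B5–B8

Every bag has size at most 5, so the width is 5 − 1 = 4 and tw(G) ≤ 4. On the other hand G contains the 5-clique {a, d, h, j, k}. A clique must lie in a single bag of any decomposition, so no decomposition can have width below 4. Combining the bounds, tw(G) = 4.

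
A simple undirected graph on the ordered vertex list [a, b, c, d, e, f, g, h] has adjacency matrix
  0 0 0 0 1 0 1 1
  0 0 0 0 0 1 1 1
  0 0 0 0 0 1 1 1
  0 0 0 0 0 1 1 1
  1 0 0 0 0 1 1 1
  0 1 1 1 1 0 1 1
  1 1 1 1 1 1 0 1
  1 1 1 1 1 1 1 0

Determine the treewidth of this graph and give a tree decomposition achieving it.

Every bag has size at most 4, so the width is 4 − 1 = 3 and tw(G) ≤ 3. Conversely, {a, e, g, h} is a clique of size 4, and the vertices of any clique must share a bag in every tree decomposition; so some bag has ≥ 4 vertices and tw(G) ≥ 3. The upper and lower bounds meet at 3, so that is the treewidth.

Treewidth 3.
One optimal decomposition is:
Bags: B1 = {d, f, g, h}  B2 = {b, f, g, h}  B3 = {e, f, g, h}  B4 = {a, e, g, h}  B5 = {c, f, g, h}
Tree: B1–B2, B1–B3, B3–B4, B1–B5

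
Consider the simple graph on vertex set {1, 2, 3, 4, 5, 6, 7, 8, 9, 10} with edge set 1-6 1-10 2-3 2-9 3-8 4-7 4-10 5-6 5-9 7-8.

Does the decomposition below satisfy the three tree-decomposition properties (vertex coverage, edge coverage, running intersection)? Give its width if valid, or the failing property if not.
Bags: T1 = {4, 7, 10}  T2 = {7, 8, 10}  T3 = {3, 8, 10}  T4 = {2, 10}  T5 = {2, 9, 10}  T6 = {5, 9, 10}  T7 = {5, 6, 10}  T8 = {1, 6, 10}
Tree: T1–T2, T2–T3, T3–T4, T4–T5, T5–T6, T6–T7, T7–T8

A tree decomposition must satisfy three properties: every vertex lies in some bag; for every edge, both endpoints lie together in some bag; and for every vertex, the bags containing it form a connected subtree. Here edge (3,2) lies in no bag, so the decomposition is invalid.

No — edge (3,2) lies in no bag.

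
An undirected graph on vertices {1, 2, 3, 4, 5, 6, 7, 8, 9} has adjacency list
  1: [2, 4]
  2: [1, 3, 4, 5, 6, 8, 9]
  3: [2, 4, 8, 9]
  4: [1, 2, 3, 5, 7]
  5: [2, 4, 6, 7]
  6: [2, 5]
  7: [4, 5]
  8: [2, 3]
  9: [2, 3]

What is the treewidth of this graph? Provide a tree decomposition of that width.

Treewidth 2.
One such decomposition:
Bags: B1 = {4, 5, 7}  B2 = {2, 4, 5}  B3 = {1, 2, 4}  B4 = {2, 3, 4}  B5 = {2, 3, 8}  B6 = {2, 3, 9}  B7 = {2, 5, 6}
Tree: B1–B2, B2–B3, B2–B4, B4–B5, B5–B6, B2–B7

Every bag has size at most 3, so the width is 3 − 1 = 2 and tw(G) ≤ 2. Conversely, {1, 2, 4} is a clique of size 3, and the vertices of any clique must share a bag in every tree decomposition; so some bag has ≥ 3 vertices and tw(G) ≥ 2. Combining the bounds, tw(G) = 2.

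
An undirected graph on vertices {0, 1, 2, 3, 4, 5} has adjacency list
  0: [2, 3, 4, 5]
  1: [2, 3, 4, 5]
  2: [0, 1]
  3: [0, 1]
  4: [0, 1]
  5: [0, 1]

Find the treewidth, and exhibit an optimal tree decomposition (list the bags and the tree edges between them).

Each bag holds 3 vertices, so the decomposition has width 2, which upper-bounds the treewidth. The edges 2–1–3–0–2 form a cycle, so G is not a tree and its treewidth is at least 2. Hence tw(G) = 2 exactly.

Treewidth 2.
Bags: B1 = {0, 1, 2}  B2 = {0, 1, 3}  B3 = {0, 1, 4}  B4 = {0, 1, 5}
Tree: B1–B2, B2–B3, B3–B4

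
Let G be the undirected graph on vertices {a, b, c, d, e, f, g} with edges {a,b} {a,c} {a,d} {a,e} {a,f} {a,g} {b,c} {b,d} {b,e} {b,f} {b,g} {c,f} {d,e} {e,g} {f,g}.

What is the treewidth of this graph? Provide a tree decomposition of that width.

Treewidth 3.
One optimal decomposition is:
Bags: B1 = {a, b, f, g}  B2 = {a, b, c, f}  B3 = {a, b, e, g}  B4 = {a, b, d, e}
Tree: B1–B2, B1–B3, B3–B4

Each bag holds 4 vertices, so the decomposition has width 3, which upper-bounds the treewidth. Conversely, {a, b, d, e} is a clique of size 4, and the vertices of any clique must share a bag in every tree decomposition; so some bag has ≥ 4 vertices and tw(G) ≥ 3. The upper and lower bounds meet at 3, so that is the treewidth.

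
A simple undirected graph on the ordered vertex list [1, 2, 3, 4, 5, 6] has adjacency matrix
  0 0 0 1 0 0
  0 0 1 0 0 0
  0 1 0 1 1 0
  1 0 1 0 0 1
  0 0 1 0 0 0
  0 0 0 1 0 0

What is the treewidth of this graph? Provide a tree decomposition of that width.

Treewidth 1.
Bags: B1 = {3, 4}  B2 = {2, 3}  B3 = {4, 6}  B4 = {1, 4}  B5 = {3, 5}
Tree: B1–B2, B1–B3, B1–B4, B2–B5

Each bag holds 2 vertices, so the decomposition has width 1, which upper-bounds the treewidth. Since G has at least one edge (e.g. 3–4), it is not an edgeless graph, so tw(G) ≥ 1. Therefore the treewidth is 1.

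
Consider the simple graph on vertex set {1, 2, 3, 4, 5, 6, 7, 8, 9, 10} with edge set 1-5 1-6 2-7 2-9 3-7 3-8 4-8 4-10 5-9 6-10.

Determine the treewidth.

A width-2 tree decomposition is:
Bags: B1 = {1, 5, 6}  B2 = {5, 6, 10}  B3 = {4, 5, 10}  B4 = {4, 5, 8}  B5 = {3, 5, 8}  B6 = {3, 5, 7}  B7 = {2, 5, 7}  B8 = {2, 5, 9}
Tree: B1–B2, B2–B3, B3–B4, B4–B5, B5–B6, B6–B7, B7–B8
The largest bag has 3 vertices, giving width 2; this decomposition certifies tw(G) ≤ 2. Since 5–1–6–10–4–8–3–7–2–9–5 is a cycle in G, G is not acyclic. Forests are exactly the graphs of treewidth ≤ 1, so tw(G) ≥ 2. The upper and lower bounds meet at 2, so that is the treewidth.

2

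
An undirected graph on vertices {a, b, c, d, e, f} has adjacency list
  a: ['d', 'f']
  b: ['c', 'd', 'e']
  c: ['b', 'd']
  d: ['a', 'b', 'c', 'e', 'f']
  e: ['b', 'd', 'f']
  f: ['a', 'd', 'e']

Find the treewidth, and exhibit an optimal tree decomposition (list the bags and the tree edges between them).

Each bag holds 3 vertices, so the decomposition has width 2, which upper-bounds the treewidth. For the lower bound, the 3 vertices {b, c, d} are pairwise adjacent, and any tree decomposition puts a clique entirely inside one bag — forcing width ≥ 2. Combining the bounds, tw(G) = 2.

Treewidth 2.
Bags: B1 = {d, e, f}  B2 = {b, d, e}  B3 = {a, d, f}  B4 = {b, c, d}
Tree: B1–B2, B1–B3, B2–B4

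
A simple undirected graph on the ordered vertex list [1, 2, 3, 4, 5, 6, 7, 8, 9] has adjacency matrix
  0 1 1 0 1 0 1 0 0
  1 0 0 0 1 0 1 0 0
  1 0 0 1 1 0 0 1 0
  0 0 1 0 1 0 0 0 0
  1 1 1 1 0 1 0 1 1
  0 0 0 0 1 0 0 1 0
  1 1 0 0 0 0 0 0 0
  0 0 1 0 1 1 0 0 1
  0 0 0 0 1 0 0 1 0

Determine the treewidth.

2

A width-2 tree decomposition is:
Bags: B1 = {1, 2, 5}  B2 = {1, 3, 5}  B3 = {3, 5, 8}  B4 = {5, 6, 8}  B5 = {3, 4, 5}  B6 = {1, 2, 7}  B7 = {5, 8, 9}
Tree: B1–B2, B2–B3, B3–B4, B2–B5, B1–B6, B4–B7
Each bag holds 3 vertices, so the decomposition has width 2, which upper-bounds the treewidth. On the other hand G contains the 3-clique {5, 8, 9}. A clique must lie in a single bag of any decomposition, so no decomposition can have width below 2. Hence tw(G) = 2 exactly.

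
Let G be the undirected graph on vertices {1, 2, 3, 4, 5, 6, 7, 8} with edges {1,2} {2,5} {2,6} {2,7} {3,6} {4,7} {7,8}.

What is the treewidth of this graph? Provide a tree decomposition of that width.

Treewidth 1.
One such decomposition:
Bags: B1 = {2, 5}  B2 = {2, 7}  B3 = {4, 7}  B4 = {7, 8}  B5 = {1, 2}  B6 = {2, 6}  B7 = {3, 6}
Tree: B1–B2, B2–B3, B2–B4, B2–B5, B1–B6, B6–B7

Every bag has size at most 2, so the width is 2 − 1 = 1 and tw(G) ≤ 1. Since G has at least one edge (e.g. 5–2), it is not an edgeless graph, so tw(G) ≥ 1. Combining the bounds, tw(G) = 1.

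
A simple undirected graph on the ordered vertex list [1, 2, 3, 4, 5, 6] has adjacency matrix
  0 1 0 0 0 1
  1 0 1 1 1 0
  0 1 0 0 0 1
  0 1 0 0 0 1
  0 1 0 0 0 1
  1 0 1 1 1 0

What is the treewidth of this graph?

A width-2 tree decomposition is:
Bags: B1 = {2, 5, 6}  B2 = {2, 4, 6}  B3 = {1, 2, 6}  B4 = {2, 3, 6}
Tree: B1–B2, B2–B3, B3–B4
Every bag has size at most 3, so the width is 3 − 1 = 2 and tw(G) ≤ 2. The edges 2–5–6–4–2 form a cycle, so G is not a tree and its treewidth is at least 2. Hence tw(G) = 2 exactly.

2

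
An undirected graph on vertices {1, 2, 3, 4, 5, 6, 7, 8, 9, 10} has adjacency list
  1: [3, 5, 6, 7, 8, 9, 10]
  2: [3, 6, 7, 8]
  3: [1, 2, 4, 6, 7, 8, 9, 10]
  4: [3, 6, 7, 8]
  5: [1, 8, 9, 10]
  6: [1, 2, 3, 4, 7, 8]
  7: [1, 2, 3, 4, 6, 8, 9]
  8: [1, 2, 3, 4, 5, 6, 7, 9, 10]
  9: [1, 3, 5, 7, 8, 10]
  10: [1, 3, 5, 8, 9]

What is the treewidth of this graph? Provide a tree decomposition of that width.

Treewidth 4.
Bags: B1 = {1, 3, 8, 9, 10}  B2 = {1, 3, 7, 8, 9}  B3 = {1, 3, 6, 7, 8}  B4 = {3, 4, 6, 7, 8}  B5 = {1, 5, 8, 9, 10}  B6 = {2, 3, 6, 7, 8}
Tree: B1–B2, B2–B3, B3–B4, B1–B5, B4–B6

Every bag has size at most 5, so the width is 5 − 1 = 4 and tw(G) ≤ 4. Conversely, {1, 3, 8, 9, 10} is a clique of size 5, and the vertices of any clique must share a bag in every tree decomposition; so some bag has ≥ 5 vertices and tw(G) ≥ 4. Hence tw(G) = 4 exactly.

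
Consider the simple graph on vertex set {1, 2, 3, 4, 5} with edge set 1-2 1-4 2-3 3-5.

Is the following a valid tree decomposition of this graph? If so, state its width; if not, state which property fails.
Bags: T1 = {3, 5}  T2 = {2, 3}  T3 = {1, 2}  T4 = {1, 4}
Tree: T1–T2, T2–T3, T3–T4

Yes; width 1.

Vertex coverage: the bags together contain {1, 2, 3, 4, 5}, the full vertex set. Edge coverage: each edge of G has both endpoints in at least one bag. Running intersection: for every vertex, the bags containing it form a connected subtree. All three properties hold, so this is a valid tree decomposition of width max|bag| − 1 = 1, and hence tw(G) ≤ 1.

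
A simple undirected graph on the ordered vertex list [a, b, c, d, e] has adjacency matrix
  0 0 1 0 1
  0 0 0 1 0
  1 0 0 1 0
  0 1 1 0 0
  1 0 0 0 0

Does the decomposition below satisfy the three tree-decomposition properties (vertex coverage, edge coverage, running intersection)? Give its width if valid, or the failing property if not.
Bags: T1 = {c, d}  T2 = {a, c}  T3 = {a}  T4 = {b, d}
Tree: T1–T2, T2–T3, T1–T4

No — vertex e appears in no bag.

A tree decomposition must satisfy three properties: every vertex lies in some bag; for every edge, both endpoints lie together in some bag; and for every vertex, the bags containing it form a connected subtree. Here vertex e appears in no bag, so the decomposition is invalid.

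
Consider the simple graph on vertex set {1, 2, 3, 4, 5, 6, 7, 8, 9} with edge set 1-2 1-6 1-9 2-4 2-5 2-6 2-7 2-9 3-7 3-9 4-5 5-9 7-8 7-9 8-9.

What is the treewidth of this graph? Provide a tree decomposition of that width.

Treewidth 2.
Bags: B1 = {2, 5, 9}  B2 = {2, 4, 5}  B3 = {2, 7, 9}  B4 = {1, 2, 9}  B5 = {7, 8, 9}  B6 = {1, 2, 6}  B7 = {3, 7, 9}
Tree: B1–B2, B1–B3, B3–B4, B3–B5, B4–B6, B3–B7

The largest bag has 3 vertices, giving width 2; this decomposition certifies tw(G) ≤ 2. Conversely, {7, 8, 9} is a clique of size 3, and the vertices of any clique must share a bag in every tree decomposition; so some bag has ≥ 3 vertices and tw(G) ≥ 2. The upper and lower bounds meet at 2, so that is the treewidth.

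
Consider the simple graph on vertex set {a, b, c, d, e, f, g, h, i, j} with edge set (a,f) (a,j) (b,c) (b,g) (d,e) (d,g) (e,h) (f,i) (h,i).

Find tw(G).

A width-1 tree decomposition is:
Bags: B1 = {a, j}  B2 = {a, f}  B3 = {f, i}  B4 = {h, i}  B5 = {e, h}  B6 = {d, e}  B7 = {d, g}  B8 = {b, g}  B9 = {b, c}
Tree: B1–B2, B2–B3, B3–B4, B4–B5, B5–B6, B6–B7, B7–B8, B8–B9
The largest bag has 2 vertices, giving width 1; this decomposition certifies tw(G) ≤ 1. G has an edge, so its treewidth is at least 1. Hence tw(G) = 1 exactly.

1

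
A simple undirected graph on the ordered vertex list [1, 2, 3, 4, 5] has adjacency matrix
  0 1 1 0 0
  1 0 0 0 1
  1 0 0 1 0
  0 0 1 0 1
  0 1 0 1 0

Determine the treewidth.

2

A width-2 tree decomposition is:
Bags: B1 = {1, 2, 5}  B2 = {1, 4, 5}  B3 = {1, 3, 4}
Tree: B1–B2, B2–B3
Each bag holds 3 vertices, so the decomposition has width 2, which upper-bounds the treewidth. Since 1–2–5–4–3–1 is a cycle in G, G is not acyclic. Forests are exactly the graphs of treewidth ≤ 1, so tw(G) ≥ 2. Therefore the treewidth is 2.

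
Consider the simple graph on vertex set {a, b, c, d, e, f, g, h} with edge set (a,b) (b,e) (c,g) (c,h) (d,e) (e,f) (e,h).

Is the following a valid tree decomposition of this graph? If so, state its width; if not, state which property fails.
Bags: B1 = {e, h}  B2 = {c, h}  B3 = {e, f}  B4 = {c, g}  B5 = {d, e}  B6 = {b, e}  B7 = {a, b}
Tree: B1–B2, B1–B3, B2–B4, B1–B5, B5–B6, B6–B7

Every vertex of G appears in some bag (union = {a, b, c, d, e, f, g, h}); every edge is covered by a bag; and for each vertex v the set of bags containing v is connected in the bag tree. The decomposition is therefore valid. The largest bag has 2 vertices, so the width is 1.

Yes; width 1.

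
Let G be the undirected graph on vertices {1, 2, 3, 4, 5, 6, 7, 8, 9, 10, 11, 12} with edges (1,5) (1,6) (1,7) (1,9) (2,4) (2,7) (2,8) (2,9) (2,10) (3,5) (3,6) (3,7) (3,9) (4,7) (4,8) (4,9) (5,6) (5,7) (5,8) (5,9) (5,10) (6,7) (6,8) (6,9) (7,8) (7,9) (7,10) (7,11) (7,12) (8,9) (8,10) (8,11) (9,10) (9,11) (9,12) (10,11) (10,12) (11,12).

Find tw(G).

A width-4 tree decomposition is:
Bags: B1 = {2, 7, 8, 9, 10}  B2 = {7, 8, 9, 10, 11}  B3 = {2, 4, 7, 8, 9}  B4 = {5, 7, 8, 9, 10}  B5 = {7, 9, 10, 11, 12}  B6 = {5, 6, 7, 8, 9}  B7 = {3, 5, 6, 7, 9}  B8 = {1, 5, 6, 7, 9}
Tree: B1–B2, B1–B3, B1–B4, B2–B5, B4–B6, B6–B7, B7–B8
Each bag holds 5 vertices, so the decomposition has width 4, which upper-bounds the treewidth. For the lower bound, the 5 vertices {2, 7, 8, 9, 10} are pairwise adjacent, and any tree decomposition puts a clique entirely inside one bag — forcing width ≥ 4. Therefore the treewidth is 4.

4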